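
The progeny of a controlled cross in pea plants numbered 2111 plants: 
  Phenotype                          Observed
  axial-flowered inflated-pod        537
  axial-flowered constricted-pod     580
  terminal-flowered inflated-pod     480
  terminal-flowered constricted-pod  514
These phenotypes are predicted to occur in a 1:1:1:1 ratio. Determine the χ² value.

10.014

Expected counts for N = 2111 under a 1:1:1:1 ratio (total parts = 4):
  axial-flowered inflated-pod: 2111 × 1/4 = 527.75
  axial-flowered constricted-pod: 2111 × 1/4 = 527.75
  terminal-flowered inflated-pod: 2111 × 1/4 = 527.75
  terminal-flowered constricted-pod: 2111 × 1/4 = 527.75
χ² = Σ (O − E)² / E
  axial-flowered inflated-pod: (537 − 527.75)² / 527.75 = 0.1621
  axial-flowered constricted-pod: (580 − 527.75)² / 527.75 = 5.1730
  terminal-flowered inflated-pod: (480 − 527.75)² / 527.75 = 4.3203
  terminal-flowered constricted-pod: (514 − 527.75)² / 527.75 = 0.3582
χ² = 0.1621 + 5.1730 + 4.3203 + 0.3582 = 10.0136 ≈ 10.014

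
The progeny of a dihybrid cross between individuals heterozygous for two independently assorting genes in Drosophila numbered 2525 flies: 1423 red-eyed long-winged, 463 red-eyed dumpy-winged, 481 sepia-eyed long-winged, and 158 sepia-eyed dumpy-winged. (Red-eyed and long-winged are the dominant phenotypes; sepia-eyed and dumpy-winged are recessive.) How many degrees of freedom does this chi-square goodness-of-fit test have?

A dihybrid F₂ with independent assortment and complete dominance at both loci gives a 9:3:3:1 phenotypic ratio.
A goodness-of-fit test with 4 phenotype classes has df = 4 − 1 = 3.

3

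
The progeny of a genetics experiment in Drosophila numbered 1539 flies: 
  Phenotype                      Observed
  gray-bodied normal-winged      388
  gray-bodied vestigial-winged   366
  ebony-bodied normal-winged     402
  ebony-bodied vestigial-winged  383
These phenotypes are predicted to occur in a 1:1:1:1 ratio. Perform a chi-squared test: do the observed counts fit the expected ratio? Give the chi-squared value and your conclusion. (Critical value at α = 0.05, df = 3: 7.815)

1.723; consistent

The 1:1:1:1 ratio has 4 parts, so with N = 1539 the expected counts are:
  gray-bodied normal-winged: 1539 × 1/4 = 384.75
  gray-bodied vestigial-winged: 1539 × 1/4 = 384.75
  ebony-bodied normal-winged: 1539 × 1/4 = 384.75
  ebony-bodied vestigial-winged: 1539 × 1/4 = 384.75
χ² = Σ (O − E)² / E
  gray-bodied normal-winged: (388 − 384.75)² / 384.75 = 0.0275
  gray-bodied vestigial-winged: (366 − 384.75)² / 384.75 = 0.9137
  ebony-bodied normal-winged: (402 − 384.75)² / 384.75 = 0.7734
  ebony-bodied vestigial-winged: (383 − 384.75)² / 384.75 = 0.0080
χ² = 0.0275 + 0.9137 + 0.7734 + 0.0080 = 1.7226 ≈ 1.723
Degrees of freedom = 4 − 1 = 3; critical value at α = 0.05 is 7.815.
Since 1.723 < 7.815, we fail to reject the null hypothesis — the data are consistent with the 1:1:1:1 ratio.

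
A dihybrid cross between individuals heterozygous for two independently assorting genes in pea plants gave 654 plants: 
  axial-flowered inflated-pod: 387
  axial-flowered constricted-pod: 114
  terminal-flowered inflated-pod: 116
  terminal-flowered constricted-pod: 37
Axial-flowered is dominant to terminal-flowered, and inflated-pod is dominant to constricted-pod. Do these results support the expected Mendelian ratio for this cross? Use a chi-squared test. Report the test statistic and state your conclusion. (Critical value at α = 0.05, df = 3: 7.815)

2.326; consistent

A dihybrid F₂ with independent assortment and complete dominance at both loci gives a 9:3:3:1 phenotypic ratio.
The 9:3:3:1 ratio has 16 parts, so with N = 654 the expected counts are:
  axial-flowered inflated-pod: 654 × 9/16 = 367.875
  axial-flowered constricted-pod: 654 × 3/16 = 122.625
  terminal-flowered inflated-pod: 654 × 3/16 = 122.625
  terminal-flowered constricted-pod: 654 × 1/16 = 40.875
χ² = Σ (O − E)² / E
  axial-flowered inflated-pod: (387 − 367.875)² / 367.875 = 0.9943
  axial-flowered constricted-pod: (114 − 122.625)² / 122.625 = 0.6067
  terminal-flowered inflated-pod: (116 − 122.625)² / 122.625 = 0.3579
  terminal-flowered constricted-pod: (37 − 40.875)² / 40.875 = 0.3674
χ² = 0.9943 + 0.6067 + 0.3579 + 0.3674 = 2.3263 ≈ 2.326
Degrees of freedom = 4 − 1 = 3; critical value at α = 0.05 is 7.815.
Since 2.326 < 7.815, we fail to reject the null hypothesis — the data are consistent with the 9:3:3:1 ratio.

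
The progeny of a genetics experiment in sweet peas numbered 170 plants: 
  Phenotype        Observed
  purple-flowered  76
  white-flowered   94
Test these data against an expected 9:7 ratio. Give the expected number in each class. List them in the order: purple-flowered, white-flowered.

95.625, 74.375

Expected counts for N = 170 under a 9:7 ratio (total parts = 16):
  purple-flowered: 170 × 9/16 = 95.625
  white-flowered: 170 × 7/16 = 74.375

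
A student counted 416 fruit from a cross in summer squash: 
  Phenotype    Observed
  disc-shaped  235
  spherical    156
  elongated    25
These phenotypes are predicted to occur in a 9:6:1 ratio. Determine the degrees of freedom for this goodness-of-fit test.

A goodness-of-fit test with 3 phenotype classes has df = 3 − 1 = 2.

2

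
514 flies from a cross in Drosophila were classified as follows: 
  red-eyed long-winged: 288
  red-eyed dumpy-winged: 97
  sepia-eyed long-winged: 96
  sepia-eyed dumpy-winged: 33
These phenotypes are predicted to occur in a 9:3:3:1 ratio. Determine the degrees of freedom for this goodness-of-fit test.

3

A goodness-of-fit test with 4 phenotype classes has df = 4 − 1 = 3.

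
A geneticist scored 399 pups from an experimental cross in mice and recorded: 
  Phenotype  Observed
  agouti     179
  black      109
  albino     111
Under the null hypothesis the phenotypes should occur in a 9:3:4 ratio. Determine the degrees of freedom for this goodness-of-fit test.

A goodness-of-fit test with 3 phenotype classes has df = 3 − 1 = 2.

2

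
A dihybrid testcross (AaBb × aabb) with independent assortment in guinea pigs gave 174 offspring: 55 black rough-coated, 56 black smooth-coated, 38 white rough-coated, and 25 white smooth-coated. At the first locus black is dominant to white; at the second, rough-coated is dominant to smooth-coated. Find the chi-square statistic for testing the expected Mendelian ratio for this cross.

15.195

A dihybrid testcross with independent assortment gives a 1:1:1:1 ratio.
The 1:1:1:1 ratio has 4 parts, so with N = 174 the expected counts are:
  black rough-coated: 174 × 1/4 = 43.5
  black smooth-coated: 174 × 1/4 = 43.5
  white rough-coated: 174 × 1/4 = 43.5
  white smooth-coated: 174 × 1/4 = 43.5
χ² = Σ (O − E)² / E
  black rough-coated: (55 − 43.5)² / 43.5 = 3.0402
  black smooth-coated: (56 − 43.5)² / 43.5 = 3.5920
  white rough-coated: (38 − 43.5)² / 43.5 = 0.6954
  white smooth-coated: (25 − 43.5)² / 43.5 = 7.8678
χ² = 3.0402 + 3.5920 + 0.6954 + 7.8678 = 15.1954 ≈ 15.195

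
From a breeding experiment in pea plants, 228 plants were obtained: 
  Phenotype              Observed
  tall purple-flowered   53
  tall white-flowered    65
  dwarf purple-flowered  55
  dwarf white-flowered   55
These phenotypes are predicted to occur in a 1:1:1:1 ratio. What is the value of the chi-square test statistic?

Expected counts for N = 228 under a 1:1:1:1 ratio (total parts = 4):
  tall purple-flowered: 228 × 1/4 = 57
  tall white-flowered: 228 × 1/4 = 57
  dwarf purple-flowered: 228 × 1/4 = 57
  dwarf white-flowered: 228 × 1/4 = 57
χ² = Σ (O − E)² / E
  tall purple-flowered: (53 − 57)² / 57 = 0.2807
  tall white-flowered: (65 − 57)² / 57 = 1.1228
  dwarf purple-flowered: (55 − 57)² / 57 = 0.0702
  dwarf white-flowered: (55 − 57)² / 57 = 0.0702
χ² = 0.2807 + 1.1228 + 0.0702 + 0.0702 = 1.5439 ≈ 1.544

1.544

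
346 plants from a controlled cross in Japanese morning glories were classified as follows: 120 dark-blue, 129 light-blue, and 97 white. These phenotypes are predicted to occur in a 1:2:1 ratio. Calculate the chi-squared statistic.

Expected counts for N = 346 under a 1:2:1 ratio (total parts = 4):
  dark-blue: 346 × 1/4 = 86.5
  light-blue: 346 × 2/4 = 173
  white: 346 × 1/4 = 86.5
χ² = Σ (O − E)² / E
  dark-blue: (120 − 86.5)² / 86.5 = 12.9740
  light-blue: (129 − 173)² / 173 = 11.1908
  white: (97 − 86.5)² / 86.5 = 1.2746
χ² = 12.9740 + 11.1908 + 1.2746 = 25.4394 ≈ 25.439

25.439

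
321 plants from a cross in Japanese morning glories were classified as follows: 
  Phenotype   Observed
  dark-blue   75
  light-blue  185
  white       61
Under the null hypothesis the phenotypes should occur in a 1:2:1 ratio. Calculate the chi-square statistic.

The 1:2:1 ratio has 4 parts, so with N = 321 the expected counts are:
  dark-blue: 321 × 1/4 = 80.25
  light-blue: 321 × 2/4 = 160.5
  white: 321 × 1/4 = 80.25
χ² = Σ (O − E)² / E
  dark-blue: (75 − 80.25)² / 80.25 = 0.3435
  light-blue: (185 − 160.5)² / 160.5 = 3.7399
  white: (61 − 80.25)² / 80.25 = 4.6176
χ² = 0.3435 + 3.7399 + 4.6176 = 8.701

8.701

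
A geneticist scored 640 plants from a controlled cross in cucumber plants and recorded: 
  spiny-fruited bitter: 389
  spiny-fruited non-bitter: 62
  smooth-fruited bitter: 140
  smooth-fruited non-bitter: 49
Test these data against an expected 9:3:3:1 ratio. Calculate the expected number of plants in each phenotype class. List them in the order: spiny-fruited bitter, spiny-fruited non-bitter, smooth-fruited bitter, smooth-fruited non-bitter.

Expected counts for N = 640 under a 9:3:3:1 ratio (total parts = 16):
  spiny-fruited bitter: 640 × 9/16 = 360
  spiny-fruited non-bitter: 640 × 3/16 = 120
  smooth-fruited bitter: 640 × 3/16 = 120
  smooth-fruited non-bitter: 640 × 1/16 = 40

360, 120, 120, 40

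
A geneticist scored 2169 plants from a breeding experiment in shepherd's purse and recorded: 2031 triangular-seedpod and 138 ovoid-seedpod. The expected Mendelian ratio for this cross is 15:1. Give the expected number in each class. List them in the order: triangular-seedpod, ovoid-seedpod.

2033.4375, 135.5625

Total ratio parts = 16. Expected numbers out of 2169:
  triangular-seedpod: 2169 × 15/16 = 2033.4375
  ovoid-seedpod: 2169 × 1/16 = 135.5625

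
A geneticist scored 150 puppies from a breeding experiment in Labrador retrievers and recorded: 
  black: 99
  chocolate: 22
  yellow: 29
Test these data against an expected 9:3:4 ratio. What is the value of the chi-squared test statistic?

5.796

Expected counts for N = 150 under a 9:3:4 ratio (total parts = 16):
  black: 150 × 9/16 = 84.375
  chocolate: 150 × 3/16 = 28.125
  yellow: 150 × 4/16 = 37.5
χ² = Σ (O − E)² / E
  black: (99 − 84.375)² / 84.375 = 2.5350
  chocolate: (22 − 28.125)² / 28.125 = 1.3339
  yellow: (29 − 37.5)² / 37.5 = 1.9267
χ² = 2.5350 + 1.3339 + 1.9267 = 5.7956 ≈ 5.796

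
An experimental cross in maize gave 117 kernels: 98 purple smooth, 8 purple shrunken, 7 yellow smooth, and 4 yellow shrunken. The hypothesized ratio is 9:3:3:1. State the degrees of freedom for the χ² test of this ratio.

A goodness-of-fit test with 4 phenotype classes has df = 4 − 1 = 3.

3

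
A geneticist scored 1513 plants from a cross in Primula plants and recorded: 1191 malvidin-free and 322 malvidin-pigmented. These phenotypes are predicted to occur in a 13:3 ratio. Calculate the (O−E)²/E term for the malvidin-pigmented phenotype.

5.174

Under the 13:3 hypothesis (Σ ratio = 16, N = 1513):
  malvidin-free: 1513 × 13/16 = 1229.3125
  malvidin-pigmented: 1513 × 3/16 = 283.6875
Contribution of malvidin-pigmented: (322 − 283.6875)² / 283.6875 = 5.1742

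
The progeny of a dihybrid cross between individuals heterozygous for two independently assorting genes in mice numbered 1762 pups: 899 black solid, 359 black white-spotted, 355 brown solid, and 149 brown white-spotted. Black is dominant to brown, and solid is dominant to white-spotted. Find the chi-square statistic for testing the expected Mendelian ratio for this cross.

A dihybrid F₂ with independent assortment and complete dominance at both loci gives a 9:3:3:1 phenotypic ratio.
Under the 9:3:3:1 hypothesis (Σ ratio = 16, N = 1762):
  black solid: 1762 × 9/16 = 991.125
  black white-spotted: 1762 × 3/16 = 330.375
  brown solid: 1762 × 3/16 = 330.375
  brown white-spotted: 1762 × 1/16 = 110.125
χ² = Σ (O − E)² / E
  black solid: (899 − 991.125)² / 991.125 = 8.5630
  black white-spotted: (359 − 330.375)² / 330.375 = 2.4802
  brown solid: (355 − 330.375)² / 330.375 = 1.8355
  brown white-spotted: (149 − 110.125)² / 110.125 = 13.7232
χ² = 8.5630 + 2.4802 + 1.8355 + 13.7232 = 26.6019 ≈ 26.602

26.602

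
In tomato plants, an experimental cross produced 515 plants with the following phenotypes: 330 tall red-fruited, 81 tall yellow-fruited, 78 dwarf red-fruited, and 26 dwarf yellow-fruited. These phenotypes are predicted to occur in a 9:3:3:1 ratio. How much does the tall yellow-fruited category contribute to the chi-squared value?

2.508

Expected counts for N = 515 under a 9:3:3:1 ratio (total parts = 16):
  tall red-fruited: 515 × 9/16 = 289.6875
  tall yellow-fruited: 515 × 3/16 = 96.5625
  dwarf red-fruited: 515 × 3/16 = 96.5625
  dwarf yellow-fruited: 515 × 1/16 = 32.1875
Contribution of tall yellow-fruited: (81 − 96.5625)² / 96.5625 = 2.5081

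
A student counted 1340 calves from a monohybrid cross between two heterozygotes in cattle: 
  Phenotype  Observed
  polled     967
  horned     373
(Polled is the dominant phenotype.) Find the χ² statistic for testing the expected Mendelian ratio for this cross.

For a monohybrid cross between heterozygotes with complete dominance, the expected phenotypic ratio is 3:1.
Total ratio parts = 4. Expected numbers out of 1340:
  polled: 1340 × 3/4 = 1005
  horned: 1340 × 1/4 = 335
χ² = Σ (O − E)² / E
  polled: (967 − 1005)² / 1005 = 1.4368
  horned: (373 − 335)² / 335 = 4.3104
χ² = 1.4368 + 4.3104 = 5.7472 ≈ 5.747

5.747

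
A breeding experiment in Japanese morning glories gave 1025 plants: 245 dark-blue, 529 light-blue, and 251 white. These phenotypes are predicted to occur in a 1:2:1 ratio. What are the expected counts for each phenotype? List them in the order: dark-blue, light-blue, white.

Expected counts for N = 1025 under a 1:2:1 ratio (total parts = 4):
  dark-blue: 1025 × 1/4 = 256.25
  light-blue: 1025 × 2/4 = 512.5
  white: 1025 × 1/4 = 256.25

256.25, 512.5, 256.25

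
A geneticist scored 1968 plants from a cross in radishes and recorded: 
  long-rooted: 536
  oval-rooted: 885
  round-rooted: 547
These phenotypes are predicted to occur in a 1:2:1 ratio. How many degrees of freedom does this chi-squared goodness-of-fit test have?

A goodness-of-fit test with 3 phenotype classes has df = 3 − 1 = 2.

2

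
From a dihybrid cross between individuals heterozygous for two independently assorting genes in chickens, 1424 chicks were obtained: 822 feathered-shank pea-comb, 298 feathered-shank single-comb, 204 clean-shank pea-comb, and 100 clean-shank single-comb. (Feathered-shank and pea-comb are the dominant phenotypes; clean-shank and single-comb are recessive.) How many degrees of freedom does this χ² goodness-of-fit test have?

A dihybrid F₂ with independent assortment and complete dominance at both loci gives a 9:3:3:1 phenotypic ratio.
A goodness-of-fit test with 4 phenotype classes has df = 4 − 1 = 3.

3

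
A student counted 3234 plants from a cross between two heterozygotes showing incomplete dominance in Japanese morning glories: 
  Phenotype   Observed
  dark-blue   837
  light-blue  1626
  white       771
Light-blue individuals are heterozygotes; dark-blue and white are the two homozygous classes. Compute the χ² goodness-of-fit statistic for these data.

With incomplete dominance, a heterozygote × heterozygote cross gives a 1:2:1 phenotypic ratio.
Total ratio parts = 4. Expected numbers out of 3234:
  dark-blue: 3234 × 1/4 = 808.5
  light-blue: 3234 × 2/4 = 1617
  white: 3234 × 1/4 = 808.5
χ² = Σ (O − E)² / E
  dark-blue: (837 − 808.5)² / 808.5 = 1.0046
  light-blue: (1626 − 1617)² / 1617 = 0.0501
  white: (771 − 808.5)² / 808.5 = 1.7393
χ² = 1.0046 + 0.0501 + 1.7393 = 2.794

2.794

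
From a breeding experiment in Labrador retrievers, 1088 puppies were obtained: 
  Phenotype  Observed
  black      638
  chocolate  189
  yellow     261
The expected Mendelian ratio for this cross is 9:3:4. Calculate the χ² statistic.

2.652

Under the 9:3:4 hypothesis (Σ ratio = 16, N = 1088):
  black: 1088 × 9/16 = 612
  chocolate: 1088 × 3/16 = 204
  yellow: 1088 × 4/16 = 272
χ² = Σ (O − E)² / E
  black: (638 − 612)² / 612 = 1.1046
  chocolate: (189 − 204)² / 204 = 1.1029
  yellow: (261 − 272)² / 272 = 0.4449
χ² = 1.1046 + 1.1029 + 0.4449 = 2.6524 ≈ 2.652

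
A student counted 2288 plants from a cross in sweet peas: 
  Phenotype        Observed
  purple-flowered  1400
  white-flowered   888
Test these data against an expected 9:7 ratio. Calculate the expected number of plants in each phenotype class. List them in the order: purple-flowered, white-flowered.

The 9:7 ratio has 16 parts, so with N = 2288 the expected counts are:
  purple-flowered: 2288 × 9/16 = 1287
  white-flowered: 2288 × 7/16 = 1001

1287, 1001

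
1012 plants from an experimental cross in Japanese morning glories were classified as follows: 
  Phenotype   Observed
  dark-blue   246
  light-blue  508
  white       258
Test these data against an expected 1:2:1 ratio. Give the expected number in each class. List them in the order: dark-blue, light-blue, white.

253, 506, 253

Total ratio parts = 4. Expected numbers out of 1012:
  dark-blue: 1012 × 1/4 = 253
  light-blue: 1012 × 2/4 = 506
  white: 1012 × 1/4 = 253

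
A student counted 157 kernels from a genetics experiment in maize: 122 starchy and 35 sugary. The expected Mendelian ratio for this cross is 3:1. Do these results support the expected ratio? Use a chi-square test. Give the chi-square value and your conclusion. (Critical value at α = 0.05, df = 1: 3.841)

The 3:1 ratio has 4 parts, so with N = 157 the expected counts are:
  starchy: 157 × 3/4 = 117.75
  sugary: 157 × 1/4 = 39.25
χ² = Σ (O − E)² / E
  starchy: (122 − 117.75)² / 117.75 = 0.1534
  sugary: (35 − 39.25)² / 39.25 = 0.4602
χ² = 0.1534 + 0.4602 = 0.6136 ≈ 0.614
Degrees of freedom = 2 − 1 = 1; critical value at α = 0.05 is 3.841.
Since 0.614 < 3.841, we fail to reject the null hypothesis — the data are consistent with the 3:1 ratio.

0.614; consistent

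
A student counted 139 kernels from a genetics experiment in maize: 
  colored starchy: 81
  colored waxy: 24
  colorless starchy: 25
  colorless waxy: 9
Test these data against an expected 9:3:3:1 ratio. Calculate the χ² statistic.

Under the 9:3:3:1 hypothesis (Σ ratio = 16, N = 139):
  colored starchy: 139 × 9/16 = 78.1875
  colored waxy: 139 × 3/16 = 26.0625
  colorless starchy: 139 × 3/16 = 26.0625
  colorless waxy: 139 × 1/16 = 8.6875
χ² = Σ (O − E)² / E
  colored starchy: (81 − 78.1875)² / 78.1875 = 0.1012
  colored waxy: (24 − 26.0625)² / 26.0625 = 0.1632
  colorless starchy: (25 − 26.0625)² / 26.0625 = 0.0433
  colorless waxy: (9 − 8.6875)² / 8.6875 = 0.0112
χ² = 0.1012 + 0.1632 + 0.0433 + 0.0112 = 0.3189 ≈ 0.319

0.319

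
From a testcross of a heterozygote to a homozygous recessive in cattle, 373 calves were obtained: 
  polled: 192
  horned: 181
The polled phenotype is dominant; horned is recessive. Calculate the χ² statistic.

0.324

A testcross of a heterozygote (Aa × aa) gives a 1:1 phenotypic ratio.
Total ratio parts = 2. Expected numbers out of 373:
  polled: 373 × 1/2 = 186.5
  horned: 373 × 1/2 = 186.5
χ² = Σ (O − E)² / E
  polled: (192 − 186.5)² / 186.5 = 0.1622
  horned: (181 − 186.5)² / 186.5 = 0.1622
χ² = 0.1622 + 0.1622 = 0.3244 ≈ 0.324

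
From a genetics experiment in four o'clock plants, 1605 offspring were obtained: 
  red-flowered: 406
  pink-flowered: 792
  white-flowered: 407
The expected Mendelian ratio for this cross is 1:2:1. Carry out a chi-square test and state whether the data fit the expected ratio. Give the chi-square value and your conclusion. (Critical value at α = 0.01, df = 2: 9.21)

The 1:2:1 ratio has 4 parts, so with N = 1605 the expected counts are:
  red-flowered: 1605 × 1/4 = 401.25
  pink-flowered: 1605 × 2/4 = 802.5
  white-flowered: 1605 × 1/4 = 401.25
χ² = Σ (O − E)² / E
  red-flowered: (406 − 401.25)² / 401.25 = 0.0562
  pink-flowered: (792 − 802.5)² / 802.5 = 0.1374
  white-flowered: (407 − 401.25)² / 401.25 = 0.0824
χ² = 0.0562 + 0.1374 + 0.0824 = 0.276
Degrees of freedom = 3 − 1 = 2; critical value at α = 0.01 is 9.21.
Since 0.276 < 9.21, we fail to reject the null hypothesis — the data are consistent with the 1:2:1 ratio.

0.276; consistent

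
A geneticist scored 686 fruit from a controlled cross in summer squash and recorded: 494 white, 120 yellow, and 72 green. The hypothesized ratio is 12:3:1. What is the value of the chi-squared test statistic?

Total ratio parts = 16. Expected numbers out of 686:
  white: 686 × 12/16 = 514.5
  yellow: 686 × 3/16 = 128.625
  green: 686 × 1/16 = 42.875
χ² = Σ (O − E)² / E
  white: (494 − 514.5)² / 514.5 = 0.8168
  yellow: (120 − 128.625)² / 128.625 = 0.5784
  green: (72 − 42.875)² / 42.875 = 19.7846
χ² = 0.8168 + 0.5784 + 19.7846 = 21.1798 ≈ 21.180

21.180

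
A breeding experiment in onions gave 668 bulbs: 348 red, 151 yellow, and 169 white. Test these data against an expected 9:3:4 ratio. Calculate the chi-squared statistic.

7.367

Under the 9:3:4 hypothesis (Σ ratio = 16, N = 668):
  red: 668 × 9/16 = 375.75
  yellow: 668 × 3/16 = 125.25
  white: 668 × 4/16 = 167
χ² = Σ (O − E)² / E
  red: (348 − 375.75)² / 375.75 = 2.0494
  yellow: (151 − 125.25)² / 125.25 = 5.2939
  white: (169 − 167)² / 167 = 0.0240
χ² = 2.0494 + 5.2939 + 0.0240 = 7.3673 ≈ 7.367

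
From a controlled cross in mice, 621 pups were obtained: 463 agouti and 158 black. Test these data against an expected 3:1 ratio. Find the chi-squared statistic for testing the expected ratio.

0.065

Under the 3:1 hypothesis (Σ ratio = 4, N = 621):
  agouti: 621 × 3/4 = 465.75
  black: 621 × 1/4 = 155.25
χ² = Σ (O − E)² / E
  agouti: (463 − 465.75)² / 465.75 = 0.0162
  black: (158 − 155.25)² / 155.25 = 0.0487
χ² = 0.0162 + 0.0487 = 0.0649 ≈ 0.065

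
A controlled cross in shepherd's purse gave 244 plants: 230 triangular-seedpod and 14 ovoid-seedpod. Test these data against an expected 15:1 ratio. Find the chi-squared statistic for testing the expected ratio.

0.109

Under the 15:1 hypothesis (Σ ratio = 16, N = 244):
  triangular-seedpod: 244 × 15/16 = 228.75
  ovoid-seedpod: 244 × 1/16 = 15.25
χ² = Σ (O − E)² / E
  triangular-seedpod: (230 − 228.75)² / 228.75 = 0.0068
  ovoid-seedpod: (14 − 15.25)² / 15.25 = 0.1025
χ² = 0.0068 + 0.1025 = 0.1093 ≈ 0.109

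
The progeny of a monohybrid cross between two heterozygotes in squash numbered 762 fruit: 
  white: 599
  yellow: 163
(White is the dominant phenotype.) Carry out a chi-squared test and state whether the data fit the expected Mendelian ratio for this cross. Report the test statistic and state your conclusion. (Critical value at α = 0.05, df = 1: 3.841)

5.293; not consistent

For a monohybrid cross between heterozygotes with complete dominance, the expected phenotypic ratio is 3:1.
Total ratio parts = 4. Expected numbers out of 762:
  white: 762 × 3/4 = 571.5
  yellow: 762 × 1/4 = 190.5
χ² = Σ (O − E)² / E
  white: (599 − 571.5)² / 571.5 = 1.3233
  yellow: (163 − 190.5)² / 190.5 = 3.9698
χ² = 1.3233 + 3.9698 = 5.2931 ≈ 5.293
Degrees of freedom = 2 − 1 = 1; critical value at α = 0.05 is 3.841.
Since 5.293 > 3.841, we reject the null hypothesis — the data do not fit the 3:1 ratio.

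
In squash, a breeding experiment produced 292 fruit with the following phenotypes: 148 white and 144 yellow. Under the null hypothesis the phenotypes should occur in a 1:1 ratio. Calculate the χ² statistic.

Expected counts for N = 292 under a 1:1 ratio (total parts = 2):
  white: 292 × 1/2 = 146
  yellow: 292 × 1/2 = 146
χ² = Σ (O − E)² / E
  white: (148 − 146)² / 146 = 0.0274
  yellow: (144 − 146)² / 146 = 0.0274
χ² = 0.0274 + 0.0274 = 0.0548 ≈ 0.055

0.055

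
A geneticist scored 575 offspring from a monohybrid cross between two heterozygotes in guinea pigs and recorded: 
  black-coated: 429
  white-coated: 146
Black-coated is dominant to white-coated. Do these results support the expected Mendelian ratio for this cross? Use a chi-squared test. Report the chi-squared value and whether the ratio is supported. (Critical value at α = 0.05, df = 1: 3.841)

For a monohybrid cross between heterozygotes with complete dominance, the expected phenotypic ratio is 3:1.
Expected counts for N = 575 under a 3:1 ratio (total parts = 4):
  black-coated: 575 × 3/4 = 431.25
  white-coated: 575 × 1/4 = 143.75
χ² = Σ (O − E)² / E
  black-coated: (429 − 431.25)² / 431.25 = 0.0117
  white-coated: (146 − 143.75)² / 143.75 = 0.0352
χ² = 0.0117 + 0.0352 = 0.0469 ≈ 0.047
Degrees of freedom = 2 − 1 = 1; critical value at α = 0.05 is 3.841.
Since 0.047 < 3.841, we fail to reject the null hypothesis — the data are consistent with the 3:1 ratio.

0.047; consistent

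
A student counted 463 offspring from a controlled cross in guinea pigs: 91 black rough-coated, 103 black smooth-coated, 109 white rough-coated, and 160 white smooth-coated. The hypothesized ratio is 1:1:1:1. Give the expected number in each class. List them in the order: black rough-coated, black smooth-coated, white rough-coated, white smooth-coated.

115.75, 115.75, 115.75, 115.75

The 1:1:1:1 ratio has 4 parts, so with N = 463 the expected counts are:
  black rough-coated: 463 × 1/4 = 115.75
  black smooth-coated: 463 × 1/4 = 115.75
  white rough-coated: 463 × 1/4 = 115.75
  white smooth-coated: 463 × 1/4 = 115.75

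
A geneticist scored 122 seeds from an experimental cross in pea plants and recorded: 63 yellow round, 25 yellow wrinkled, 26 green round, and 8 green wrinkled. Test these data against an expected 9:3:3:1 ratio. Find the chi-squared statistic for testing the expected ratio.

Total ratio parts = 16. Expected numbers out of 122:
  yellow round: 122 × 9/16 = 68.625
  yellow wrinkled: 122 × 3/16 = 22.875
  green round: 122 × 3/16 = 22.875
  green wrinkled: 122 × 1/16 = 7.625
χ² = Σ (O − E)² / E
  yellow round: (63 − 68.625)² / 68.625 = 0.4611
  yellow wrinkled: (25 − 22.875)² / 22.875 = 0.1974
  green round: (26 − 22.875)² / 22.875 = 0.4269
  green wrinkled: (8 − 7.625)² / 7.625 = 0.0184
χ² = 0.4611 + 0.1974 + 0.4269 + 0.0184 = 1.1038 ≈ 1.104

1.104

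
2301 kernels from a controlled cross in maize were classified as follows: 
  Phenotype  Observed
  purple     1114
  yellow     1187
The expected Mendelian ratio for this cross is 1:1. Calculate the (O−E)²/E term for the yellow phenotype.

1.158

The 1:1 ratio has 2 parts, so with N = 2301 the expected counts are:
  purple: 2301 × 1/2 = 1150.5
  yellow: 2301 × 1/2 = 1150.5
Contribution of yellow: (1187 − 1150.5)² / 1150.5 = 1.1580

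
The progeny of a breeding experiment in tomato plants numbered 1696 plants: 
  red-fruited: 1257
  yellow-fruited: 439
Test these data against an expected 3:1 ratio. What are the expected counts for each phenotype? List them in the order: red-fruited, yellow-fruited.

1272, 424

The 3:1 ratio has 4 parts, so with N = 1696 the expected counts are:
  red-fruited: 1696 × 3/4 = 1272
  yellow-fruited: 1696 × 1/4 = 424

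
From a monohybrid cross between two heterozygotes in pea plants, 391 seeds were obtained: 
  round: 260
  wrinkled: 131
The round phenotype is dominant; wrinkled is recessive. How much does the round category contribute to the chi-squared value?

3.770

For a monohybrid cross between heterozygotes with complete dominance, the expected phenotypic ratio is 3:1.
Total ratio parts = 4. Expected numbers out of 391:
  round: 391 × 3/4 = 293.25
  wrinkled: 391 × 1/4 = 97.75
Contribution of round: (260 − 293.25)² / 293.25 = 3.7700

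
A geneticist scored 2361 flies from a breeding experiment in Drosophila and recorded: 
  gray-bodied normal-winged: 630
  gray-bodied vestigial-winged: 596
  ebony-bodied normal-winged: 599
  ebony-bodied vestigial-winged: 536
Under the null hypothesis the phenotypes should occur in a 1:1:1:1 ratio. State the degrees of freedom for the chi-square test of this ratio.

3

A goodness-of-fit test with 4 phenotype classes has df = 4 − 1 = 3.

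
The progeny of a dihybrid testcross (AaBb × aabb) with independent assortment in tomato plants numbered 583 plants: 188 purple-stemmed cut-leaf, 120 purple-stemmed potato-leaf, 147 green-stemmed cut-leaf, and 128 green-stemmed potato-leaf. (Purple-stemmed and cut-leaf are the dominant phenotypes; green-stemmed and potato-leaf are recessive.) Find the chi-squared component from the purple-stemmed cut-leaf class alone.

12.247

A dihybrid testcross with independent assortment gives a 1:1:1:1 ratio.
Expected counts for N = 583 under a 1:1:1:1 ratio (total parts = 4):
  purple-stemmed cut-leaf: 583 × 1/4 = 145.75
  purple-stemmed potato-leaf: 583 × 1/4 = 145.75
  green-stemmed cut-leaf: 583 × 1/4 = 145.75
  green-stemmed potato-leaf: 583 × 1/4 = 145.75
Contribution of purple-stemmed cut-leaf: (188 − 145.75)² / 145.75 = 12.2474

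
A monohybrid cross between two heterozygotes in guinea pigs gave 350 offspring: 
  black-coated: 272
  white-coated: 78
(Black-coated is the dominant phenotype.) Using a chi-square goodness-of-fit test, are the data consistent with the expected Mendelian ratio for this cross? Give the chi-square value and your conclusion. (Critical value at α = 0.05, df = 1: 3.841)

1.375; consistent

For a monohybrid cross between heterozygotes with complete dominance, the expected phenotypic ratio is 3:1.
Expected counts for N = 350 under a 3:1 ratio (total parts = 4):
  black-coated: 350 × 3/4 = 262.5
  white-coated: 350 × 1/4 = 87.5
χ² = Σ (O − E)² / E
  black-coated: (272 − 262.5)² / 262.5 = 0.3438
  white-coated: (78 − 87.5)² / 87.5 = 1.0314
χ² = 0.3438 + 1.0314 = 1.3752 ≈ 1.375
Degrees of freedom = 2 − 1 = 1; critical value at α = 0.05 is 3.841.
Since 1.375 < 3.841, we fail to reject the null hypothesis — the data are consistent with the 3:1 ratio.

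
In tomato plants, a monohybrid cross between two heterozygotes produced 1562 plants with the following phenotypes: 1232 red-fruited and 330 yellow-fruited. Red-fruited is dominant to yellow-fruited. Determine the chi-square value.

For a monohybrid cross between heterozygotes with complete dominance, the expected phenotypic ratio is 3:1.
Under the 3:1 hypothesis (Σ ratio = 4, N = 1562):
  red-fruited: 1562 × 3/4 = 1171.5
  yellow-fruited: 1562 × 1/4 = 390.5
χ² = Σ (O − E)² / E
  red-fruited: (1232 − 1171.5)² / 1171.5 = 3.1244
  yellow-fruited: (330 − 390.5)² / 390.5 = 9.3732
χ² = 3.1244 + 9.3732 = 12.4976 ≈ 12.498

12.498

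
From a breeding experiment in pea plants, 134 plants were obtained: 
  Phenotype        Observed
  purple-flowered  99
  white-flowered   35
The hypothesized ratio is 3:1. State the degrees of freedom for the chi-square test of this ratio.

1

A goodness-of-fit test with 2 phenotype classes has df = 2 − 1 = 1.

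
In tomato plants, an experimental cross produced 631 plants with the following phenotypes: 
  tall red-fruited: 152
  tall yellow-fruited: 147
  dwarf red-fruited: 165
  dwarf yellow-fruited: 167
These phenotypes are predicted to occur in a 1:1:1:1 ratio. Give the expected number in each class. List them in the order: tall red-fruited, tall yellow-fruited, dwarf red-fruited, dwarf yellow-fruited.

Under the 1:1:1:1 hypothesis (Σ ratio = 4, N = 631):
  tall red-fruited: 631 × 1/4 = 157.75
  tall yellow-fruited: 631 × 1/4 = 157.75
  dwarf red-fruited: 631 × 1/4 = 157.75
  dwarf yellow-fruited: 631 × 1/4 = 157.75

157.75, 157.75, 157.75, 157.75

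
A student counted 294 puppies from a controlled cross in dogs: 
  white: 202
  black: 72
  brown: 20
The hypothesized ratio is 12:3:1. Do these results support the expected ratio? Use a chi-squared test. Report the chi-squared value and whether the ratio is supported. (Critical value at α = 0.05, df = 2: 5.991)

6.862; not consistent

Total ratio parts = 16. Expected numbers out of 294:
  white: 294 × 12/16 = 220.5
  black: 294 × 3/16 = 55.125
  brown: 294 × 1/16 = 18.375
χ² = Σ (O − E)² / E
  white: (202 − 220.5)² / 220.5 = 1.5522
  black: (72 − 55.125)² / 55.125 = 5.1658
  brown: (20 − 18.375)² / 18.375 = 0.1437
χ² = 1.5522 + 5.1658 + 0.1437 = 6.8617 ≈ 6.862
Degrees of freedom = 3 − 1 = 2; critical value at α = 0.05 is 5.991.
Since 6.862 > 5.991, we reject the null hypothesis — the data do not fit the 12:3:1 ratio.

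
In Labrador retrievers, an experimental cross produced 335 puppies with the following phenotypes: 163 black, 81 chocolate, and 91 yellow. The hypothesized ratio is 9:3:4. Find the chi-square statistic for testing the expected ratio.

9.328

The 9:3:4 ratio has 16 parts, so with N = 335 the expected counts are:
  black: 335 × 9/16 = 188.4375
  chocolate: 335 × 3/16 = 62.8125
  yellow: 335 × 4/16 = 83.75
χ² = Σ (O − E)² / E
  black: (163 − 188.4375)² / 188.4375 = 3.4339
  chocolate: (81 − 62.8125)² / 62.8125 = 5.2662
  yellow: (91 − 83.75)² / 83.75 = 0.6276
χ² = 3.4339 + 5.2662 + 0.6276 = 9.3277 ≈ 9.328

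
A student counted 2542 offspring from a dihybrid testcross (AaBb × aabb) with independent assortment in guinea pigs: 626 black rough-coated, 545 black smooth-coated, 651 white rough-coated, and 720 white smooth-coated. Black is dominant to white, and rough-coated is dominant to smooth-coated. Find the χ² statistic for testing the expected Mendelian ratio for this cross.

24.644

A dihybrid testcross with independent assortment gives a 1:1:1:1 ratio.
The 1:1:1:1 ratio has 4 parts, so with N = 2542 the expected counts are:
  black rough-coated: 2542 × 1/4 = 635.5
  black smooth-coated: 2542 × 1/4 = 635.5
  white rough-coated: 2542 × 1/4 = 635.5
  white smooth-coated: 2542 × 1/4 = 635.5
χ² = Σ (O − E)² / E
  black rough-coated: (626 − 635.5)² / 635.5 = 0.1420
  black smooth-coated: (545 − 635.5)² / 635.5 = 12.8879
  white rough-coated: (651 − 635.5)² / 635.5 = 0.3780
  white smooth-coated: (720 − 635.5)² / 635.5 = 11.2356
χ² = 0.1420 + 12.8879 + 0.3780 + 11.2356 = 24.6435 ≈ 24.644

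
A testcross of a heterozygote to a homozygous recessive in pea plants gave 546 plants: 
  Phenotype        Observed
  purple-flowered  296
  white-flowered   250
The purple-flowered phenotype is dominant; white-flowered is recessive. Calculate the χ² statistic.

A testcross of a heterozygote (Aa × aa) gives a 1:1 phenotypic ratio.
The 1:1 ratio has 2 parts, so with N = 546 the expected counts are:
  purple-flowered: 546 × 1/2 = 273
  white-flowered: 546 × 1/2 = 273
χ² = Σ (O − E)² / E
  purple-flowered: (296 − 273)² / 273 = 1.9377
  white-flowered: (250 − 273)² / 273 = 1.9377
χ² = 1.9377 + 1.9377 = 3.8754 ≈ 3.875

3.875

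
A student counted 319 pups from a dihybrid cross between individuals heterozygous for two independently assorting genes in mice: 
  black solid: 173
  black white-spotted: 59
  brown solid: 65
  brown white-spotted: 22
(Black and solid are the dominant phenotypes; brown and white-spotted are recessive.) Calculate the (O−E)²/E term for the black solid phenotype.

0.231

A dihybrid F₂ with independent assortment and complete dominance at both loci gives a 9:3:3:1 phenotypic ratio.
Expected counts for N = 319 under a 9:3:3:1 ratio (total parts = 16):
  black solid: 319 × 9/16 = 179.4375
  black white-spotted: 319 × 3/16 = 59.8125
  brown solid: 319 × 3/16 = 59.8125
  brown white-spotted: 319 × 1/16 = 19.9375
Contribution of black solid: (173 − 179.4375)² / 179.4375 = 0.2310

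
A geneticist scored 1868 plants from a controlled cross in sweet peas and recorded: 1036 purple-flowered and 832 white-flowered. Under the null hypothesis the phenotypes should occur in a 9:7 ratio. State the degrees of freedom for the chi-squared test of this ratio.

1

A goodness-of-fit test with 2 phenotype classes has df = 2 − 1 = 1.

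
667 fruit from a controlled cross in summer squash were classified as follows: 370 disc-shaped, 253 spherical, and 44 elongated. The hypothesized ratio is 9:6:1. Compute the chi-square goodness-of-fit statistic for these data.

Total ratio parts = 16. Expected numbers out of 667:
  disc-shaped: 667 × 9/16 = 375.1875
  spherical: 667 × 6/16 = 250.125
  elongated: 667 × 1/16 = 41.6875
χ² = Σ (O − E)² / E
  disc-shaped: (370 − 375.1875)² / 375.1875 = 0.0717
  spherical: (253 − 250.125)² / 250.125 = 0.0330
  elongated: (44 − 41.6875)² / 41.6875 = 0.1283
χ² = 0.0717 + 0.0330 + 0.1283 = 0.233

0.233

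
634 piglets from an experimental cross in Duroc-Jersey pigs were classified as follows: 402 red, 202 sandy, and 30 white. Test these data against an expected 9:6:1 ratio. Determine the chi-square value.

Under the 9:6:1 hypothesis (Σ ratio = 16, N = 634):
  red: 634 × 9/16 = 356.625
  sandy: 634 × 6/16 = 237.75
  white: 634 × 1/16 = 39.625
χ² = Σ (O − E)² / E
  red: (402 − 356.625)² / 356.625 = 5.7733
  sandy: (202 − 237.75)² / 237.75 = 5.3757
  white: (30 − 39.625)² / 39.625 = 2.3379
χ² = 5.7733 + 5.3757 + 2.3379 = 13.4869 ≈ 13.487

13.487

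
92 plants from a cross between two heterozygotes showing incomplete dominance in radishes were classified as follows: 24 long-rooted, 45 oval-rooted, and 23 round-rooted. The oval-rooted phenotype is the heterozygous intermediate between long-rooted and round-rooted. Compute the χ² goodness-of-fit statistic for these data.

0.065

With incomplete dominance, a heterozygote × heterozygote cross gives a 1:2:1 phenotypic ratio.
The 1:2:1 ratio has 4 parts, so with N = 92 the expected counts are:
  long-rooted: 92 × 1/4 = 23
  oval-rooted: 92 × 2/4 = 46
  round-rooted: 92 × 1/4 = 23
χ² = Σ (O − E)² / E
  long-rooted: (24 − 23)² / 23 = 0.0435
  oval-rooted: (45 − 46)² / 46 = 0.0217
  round-rooted: (23 − 23)² / 23 = 0.0000
χ² = 0.0435 + 0.0217 + 0.0000 = 0.0652 ≈ 0.065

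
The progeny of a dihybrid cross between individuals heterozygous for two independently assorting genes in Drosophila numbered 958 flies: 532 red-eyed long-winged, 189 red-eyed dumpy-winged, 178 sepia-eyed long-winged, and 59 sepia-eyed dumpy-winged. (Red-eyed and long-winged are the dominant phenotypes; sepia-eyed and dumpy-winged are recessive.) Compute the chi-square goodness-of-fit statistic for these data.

0.605

A dihybrid F₂ with independent assortment and complete dominance at both loci gives a 9:3:3:1 phenotypic ratio.
Under the 9:3:3:1 hypothesis (Σ ratio = 16, N = 958):
  red-eyed long-winged: 958 × 9/16 = 538.875
  red-eyed dumpy-winged: 958 × 3/16 = 179.625
  sepia-eyed long-winged: 958 × 3/16 = 179.625
  sepia-eyed dumpy-winged: 958 × 1/16 = 59.875
χ² = Σ (O − E)² / E
  red-eyed long-winged: (532 − 538.875)² / 538.875 = 0.0877
  red-eyed dumpy-winged: (189 − 179.625)² / 179.625 = 0.4893
  sepia-eyed long-winged: (178 − 179.625)² / 179.625 = 0.0147
  sepia-eyed dumpy-winged: (59 − 59.875)² / 59.875 = 0.0128
χ² = 0.0877 + 0.4893 + 0.0147 + 0.0128 = 0.6045 ≈ 0.605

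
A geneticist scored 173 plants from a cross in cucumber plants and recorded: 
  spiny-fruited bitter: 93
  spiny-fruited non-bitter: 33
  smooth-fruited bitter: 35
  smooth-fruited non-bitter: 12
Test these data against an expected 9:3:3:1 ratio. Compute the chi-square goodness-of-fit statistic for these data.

The 9:3:3:1 ratio has 16 parts, so with N = 173 the expected counts are:
  spiny-fruited bitter: 173 × 9/16 = 97.3125
  spiny-fruited non-bitter: 173 × 3/16 = 32.4375
  smooth-fruited bitter: 173 × 3/16 = 32.4375
  smooth-fruited non-bitter: 173 × 1/16 = 10.8125
χ² = Σ (O − E)² / E
  spiny-fruited bitter: (93 − 97.3125)² / 97.3125 = 0.1911
  spiny-fruited non-bitter: (33 − 32.4375)² / 32.4375 = 0.0098
  smooth-fruited bitter: (35 − 32.4375)² / 32.4375 = 0.2024
  smooth-fruited non-bitter: (12 − 10.8125)² / 10.8125 = 0.1304
χ² = 0.1911 + 0.0098 + 0.2024 + 0.1304 = 0.5337 ≈ 0.534

0.534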